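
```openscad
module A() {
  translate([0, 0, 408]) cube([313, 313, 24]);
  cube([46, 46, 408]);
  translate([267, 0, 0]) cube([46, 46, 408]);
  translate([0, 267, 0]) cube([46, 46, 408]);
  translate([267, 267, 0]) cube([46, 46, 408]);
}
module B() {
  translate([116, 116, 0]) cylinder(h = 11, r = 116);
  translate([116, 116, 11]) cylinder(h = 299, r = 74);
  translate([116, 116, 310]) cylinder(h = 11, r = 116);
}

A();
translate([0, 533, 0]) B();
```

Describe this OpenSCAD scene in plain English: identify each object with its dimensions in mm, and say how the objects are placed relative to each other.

A is a four-legged stool. The seat is 313×313 mm, 24 mm thick, top at z = 432 mm. It stands on four square legs, each 46×46 mm in cross-section, from z = 0 to the seat underside, each flush with a corner of the seat.

B is a spool: two coaxial disc flanges of radius 116 mm and thickness 11 mm, joined by a core cylinder of radius 74 mm and height 299 mm. The lower flange rests on z = 0 and the three cylinders share a vertical axis.

The spool is on the floor beside the stool on its +y side.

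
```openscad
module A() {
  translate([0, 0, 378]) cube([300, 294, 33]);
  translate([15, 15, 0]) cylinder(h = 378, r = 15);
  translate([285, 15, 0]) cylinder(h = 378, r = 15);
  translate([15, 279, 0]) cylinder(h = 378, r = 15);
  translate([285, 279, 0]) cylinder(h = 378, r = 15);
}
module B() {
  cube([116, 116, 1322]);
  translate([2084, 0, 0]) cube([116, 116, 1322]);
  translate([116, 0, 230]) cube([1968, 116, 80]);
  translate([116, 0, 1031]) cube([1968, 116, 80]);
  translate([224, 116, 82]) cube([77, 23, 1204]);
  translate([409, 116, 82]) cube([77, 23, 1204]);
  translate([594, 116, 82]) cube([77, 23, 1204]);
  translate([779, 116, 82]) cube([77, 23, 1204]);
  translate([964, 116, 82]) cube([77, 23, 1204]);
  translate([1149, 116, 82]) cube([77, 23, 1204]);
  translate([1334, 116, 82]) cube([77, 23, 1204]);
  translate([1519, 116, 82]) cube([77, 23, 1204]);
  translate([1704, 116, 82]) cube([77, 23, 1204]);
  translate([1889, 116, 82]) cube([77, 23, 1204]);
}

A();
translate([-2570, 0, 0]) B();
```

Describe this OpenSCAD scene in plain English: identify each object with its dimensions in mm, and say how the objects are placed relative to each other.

A is a simple wooden stool: a rectangular seat 300 mm (x) by 294 mm (y), 33 mm thick, top face at z = 411 mm, on four round legs, each 30 mm in diameter. The legs rest on z = 0, each leg's axis is inset half a diameter from the nearest pair of seat edges (so the leg's bounding box is flush with the corner).

B is a fence section. Two 116×116 mm posts, 1322 mm tall, stand on the floor with a clear span of 1968 mm between their inner faces. Two horizontal rails of 116×80 mm section span the gap between the posts with their undersides at z = 230 mm and z = 1031 mm, flush with the posts' −y face. 10 pickets, each 77 mm wide, 23 mm thick and 1204 mm tall, are fixed to the +y face of the rails with their bottoms at z = 82 mm, evenly spaced across the span with equal gaps (rounded down to the nearest mm) at the −x end and between each pair — any rounding remainder accumulates at the +x end.

The fence section is on the floor beside the stool on its −x side.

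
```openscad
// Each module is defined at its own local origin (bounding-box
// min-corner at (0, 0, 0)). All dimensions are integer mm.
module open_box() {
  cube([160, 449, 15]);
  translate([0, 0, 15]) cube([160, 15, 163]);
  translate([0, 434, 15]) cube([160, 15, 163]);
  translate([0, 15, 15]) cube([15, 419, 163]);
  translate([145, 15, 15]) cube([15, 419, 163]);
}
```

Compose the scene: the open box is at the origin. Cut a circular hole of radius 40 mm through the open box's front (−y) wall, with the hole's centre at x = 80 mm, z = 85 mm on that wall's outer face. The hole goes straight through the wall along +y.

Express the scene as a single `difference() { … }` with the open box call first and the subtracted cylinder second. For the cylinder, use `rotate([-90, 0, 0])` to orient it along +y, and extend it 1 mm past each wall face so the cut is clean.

difference() {
  open_box();
  translate([80, -1, 85]) rotate([-90, 0, 0]) cylinder(h = 17, r = 40);
}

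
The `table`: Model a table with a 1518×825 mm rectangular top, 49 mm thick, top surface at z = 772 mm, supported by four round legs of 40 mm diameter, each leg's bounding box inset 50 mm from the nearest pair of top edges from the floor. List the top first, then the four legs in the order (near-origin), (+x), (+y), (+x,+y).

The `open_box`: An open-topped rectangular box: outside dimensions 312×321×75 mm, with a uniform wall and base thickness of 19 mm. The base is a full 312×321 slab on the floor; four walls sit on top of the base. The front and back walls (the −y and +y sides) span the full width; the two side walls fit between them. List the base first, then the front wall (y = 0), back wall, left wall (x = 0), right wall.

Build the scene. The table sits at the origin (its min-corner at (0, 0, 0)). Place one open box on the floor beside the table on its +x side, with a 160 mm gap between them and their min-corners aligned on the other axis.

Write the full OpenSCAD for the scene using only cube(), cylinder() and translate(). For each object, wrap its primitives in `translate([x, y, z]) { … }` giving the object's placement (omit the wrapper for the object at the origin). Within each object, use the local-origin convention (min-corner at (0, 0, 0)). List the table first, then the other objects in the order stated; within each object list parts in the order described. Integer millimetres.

translate([0, 0, 723]) cube([1518, 825, 49]);
translate([70, 70, 0]) cylinder(h = 723, r = 20);
translate([1448, 70, 0]) cylinder(h = 723, r = 20);
translate([70, 755, 0]) cylinder(h = 723, r = 20);
translate([1448, 755, 0]) cylinder(h = 723, r = 20);
translate([1678, 0, 0]) {
  cube([312, 321, 19]);
  translate([0, 0, 19]) cube([312, 19, 56]);
  translate([0, 302, 19]) cube([312, 19, 56]);
  translate([0, 19, 19]) cube([19, 283, 56]);
  translate([293, 19, 19]) cube([19, 283, 56]);
}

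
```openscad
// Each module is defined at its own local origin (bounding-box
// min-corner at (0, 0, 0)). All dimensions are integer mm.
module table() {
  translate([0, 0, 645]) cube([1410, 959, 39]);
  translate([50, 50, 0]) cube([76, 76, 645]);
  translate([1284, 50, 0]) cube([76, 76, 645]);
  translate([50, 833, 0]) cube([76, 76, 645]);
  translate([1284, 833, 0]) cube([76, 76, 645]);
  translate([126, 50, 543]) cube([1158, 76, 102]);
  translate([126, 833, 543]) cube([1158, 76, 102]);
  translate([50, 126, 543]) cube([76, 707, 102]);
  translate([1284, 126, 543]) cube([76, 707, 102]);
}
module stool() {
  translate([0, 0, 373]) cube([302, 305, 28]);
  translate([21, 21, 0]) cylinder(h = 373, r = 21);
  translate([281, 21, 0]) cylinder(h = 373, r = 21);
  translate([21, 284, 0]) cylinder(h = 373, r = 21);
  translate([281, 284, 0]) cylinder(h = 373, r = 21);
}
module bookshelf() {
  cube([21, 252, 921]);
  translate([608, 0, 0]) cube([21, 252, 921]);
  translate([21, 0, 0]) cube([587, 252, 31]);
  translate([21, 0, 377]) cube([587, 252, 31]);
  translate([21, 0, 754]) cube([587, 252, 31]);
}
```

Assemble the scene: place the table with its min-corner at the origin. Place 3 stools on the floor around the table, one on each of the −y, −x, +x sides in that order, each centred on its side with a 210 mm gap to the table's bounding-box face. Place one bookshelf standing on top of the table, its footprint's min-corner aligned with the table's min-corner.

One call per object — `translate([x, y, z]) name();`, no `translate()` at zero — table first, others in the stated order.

table();
translate([554, -515, 0]) stool();
translate([-512, 327, 0]) stool();
translate([1620, 327, 0]) stool();
translate([0, 0, 684]) bookshelf();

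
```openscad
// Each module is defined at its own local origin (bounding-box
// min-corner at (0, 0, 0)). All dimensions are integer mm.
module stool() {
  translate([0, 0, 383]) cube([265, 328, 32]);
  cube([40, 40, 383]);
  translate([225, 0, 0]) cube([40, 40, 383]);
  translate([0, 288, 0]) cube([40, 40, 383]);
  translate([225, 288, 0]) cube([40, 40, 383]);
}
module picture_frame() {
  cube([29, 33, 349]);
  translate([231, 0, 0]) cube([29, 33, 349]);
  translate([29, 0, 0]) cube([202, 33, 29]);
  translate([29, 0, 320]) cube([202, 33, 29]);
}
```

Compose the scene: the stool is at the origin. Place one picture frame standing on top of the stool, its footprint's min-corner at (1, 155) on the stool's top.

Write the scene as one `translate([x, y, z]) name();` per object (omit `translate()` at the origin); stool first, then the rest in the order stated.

stool();
translate([1, 155, 415]) picture_frame();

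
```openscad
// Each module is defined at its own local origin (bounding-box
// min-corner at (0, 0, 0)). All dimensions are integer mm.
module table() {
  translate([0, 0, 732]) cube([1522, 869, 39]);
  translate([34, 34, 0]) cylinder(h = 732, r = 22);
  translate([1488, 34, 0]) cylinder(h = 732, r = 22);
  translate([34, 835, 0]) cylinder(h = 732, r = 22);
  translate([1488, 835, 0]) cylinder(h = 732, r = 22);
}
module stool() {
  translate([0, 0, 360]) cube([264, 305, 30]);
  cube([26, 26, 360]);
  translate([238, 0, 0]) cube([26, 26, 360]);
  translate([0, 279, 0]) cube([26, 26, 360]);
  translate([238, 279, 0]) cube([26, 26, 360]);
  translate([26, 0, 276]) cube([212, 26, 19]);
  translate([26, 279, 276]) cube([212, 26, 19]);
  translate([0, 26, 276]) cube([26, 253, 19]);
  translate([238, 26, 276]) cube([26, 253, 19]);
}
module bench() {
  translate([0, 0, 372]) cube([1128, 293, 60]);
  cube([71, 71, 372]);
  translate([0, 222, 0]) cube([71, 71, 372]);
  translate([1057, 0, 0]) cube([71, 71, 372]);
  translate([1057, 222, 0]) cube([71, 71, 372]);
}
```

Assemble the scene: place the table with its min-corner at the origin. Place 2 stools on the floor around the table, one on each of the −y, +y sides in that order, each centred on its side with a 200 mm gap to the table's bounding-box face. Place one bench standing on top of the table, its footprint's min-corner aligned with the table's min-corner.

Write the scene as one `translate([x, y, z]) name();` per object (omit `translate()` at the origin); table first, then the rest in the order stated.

table();
translate([629, -505, 0]) stool();
translate([629, 1069, 0]) stool();
translate([0, 0, 771]) bench();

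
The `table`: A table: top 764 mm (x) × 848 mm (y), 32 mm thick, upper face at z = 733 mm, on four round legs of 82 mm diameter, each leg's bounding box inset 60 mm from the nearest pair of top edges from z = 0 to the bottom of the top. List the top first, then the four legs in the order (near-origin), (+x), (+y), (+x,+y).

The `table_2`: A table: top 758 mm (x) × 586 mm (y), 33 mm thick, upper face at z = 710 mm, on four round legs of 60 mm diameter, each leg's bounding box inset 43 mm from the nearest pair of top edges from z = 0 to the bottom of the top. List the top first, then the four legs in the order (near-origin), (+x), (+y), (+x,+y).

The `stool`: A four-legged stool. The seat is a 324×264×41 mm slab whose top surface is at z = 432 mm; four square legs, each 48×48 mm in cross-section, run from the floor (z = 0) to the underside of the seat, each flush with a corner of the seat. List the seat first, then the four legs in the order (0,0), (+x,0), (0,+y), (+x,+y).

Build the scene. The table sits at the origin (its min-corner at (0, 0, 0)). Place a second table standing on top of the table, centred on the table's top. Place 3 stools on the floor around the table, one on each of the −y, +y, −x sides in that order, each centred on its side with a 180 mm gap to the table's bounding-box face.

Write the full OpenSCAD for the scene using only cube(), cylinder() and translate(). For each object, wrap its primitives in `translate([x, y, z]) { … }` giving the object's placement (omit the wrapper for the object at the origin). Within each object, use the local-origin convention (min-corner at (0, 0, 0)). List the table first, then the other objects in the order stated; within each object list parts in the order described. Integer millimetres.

translate([0, 0, 701]) cube([764, 848, 32]);
translate([101, 101, 0]) cylinder(h = 701, r = 41);
translate([663, 101, 0]) cylinder(h = 701, r = 41);
translate([101, 747, 0]) cylinder(h = 701, r = 41);
translate([663, 747, 0]) cylinder(h = 701, r = 41);
translate([3, 131, 733]) {
  translate([0, 0, 677]) cube([758, 586, 33]);
  translate([73, 73, 0]) cylinder(h = 677, r = 30);
  translate([685, 73, 0]) cylinder(h = 677, r = 30);
  translate([73, 513, 0]) cylinder(h = 677, r = 30);
  translate([685, 513, 0]) cylinder(h = 677, r = 30);
}
translate([220, -444, 0]) {
  translate([0, 0, 391]) cube([324, 264, 41]);
  cube([48, 48, 391]);
  translate([276, 0, 0]) cube([48, 48, 391]);
  translate([0, 216, 0]) cube([48, 48, 391]);
  translate([276, 216, 0]) cube([48, 48, 391]);
}
translate([220, 1028, 0]) {
  translate([0, 0, 391]) cube([324, 264, 41]);
  cube([48, 48, 391]);
  translate([276, 0, 0]) cube([48, 48, 391]);
  translate([0, 216, 0]) cube([48, 48, 391]);
  translate([276, 216, 0]) cube([48, 48, 391]);
}
translate([-504, 292, 0]) {
  translate([0, 0, 391]) cube([324, 264, 41]);
  cube([48, 48, 391]);
  translate([276, 0, 0]) cube([48, 48, 391]);
  translate([0, 216, 0]) cube([48, 48, 391]);
  translate([276, 216, 0]) cube([48, 48, 391]);
}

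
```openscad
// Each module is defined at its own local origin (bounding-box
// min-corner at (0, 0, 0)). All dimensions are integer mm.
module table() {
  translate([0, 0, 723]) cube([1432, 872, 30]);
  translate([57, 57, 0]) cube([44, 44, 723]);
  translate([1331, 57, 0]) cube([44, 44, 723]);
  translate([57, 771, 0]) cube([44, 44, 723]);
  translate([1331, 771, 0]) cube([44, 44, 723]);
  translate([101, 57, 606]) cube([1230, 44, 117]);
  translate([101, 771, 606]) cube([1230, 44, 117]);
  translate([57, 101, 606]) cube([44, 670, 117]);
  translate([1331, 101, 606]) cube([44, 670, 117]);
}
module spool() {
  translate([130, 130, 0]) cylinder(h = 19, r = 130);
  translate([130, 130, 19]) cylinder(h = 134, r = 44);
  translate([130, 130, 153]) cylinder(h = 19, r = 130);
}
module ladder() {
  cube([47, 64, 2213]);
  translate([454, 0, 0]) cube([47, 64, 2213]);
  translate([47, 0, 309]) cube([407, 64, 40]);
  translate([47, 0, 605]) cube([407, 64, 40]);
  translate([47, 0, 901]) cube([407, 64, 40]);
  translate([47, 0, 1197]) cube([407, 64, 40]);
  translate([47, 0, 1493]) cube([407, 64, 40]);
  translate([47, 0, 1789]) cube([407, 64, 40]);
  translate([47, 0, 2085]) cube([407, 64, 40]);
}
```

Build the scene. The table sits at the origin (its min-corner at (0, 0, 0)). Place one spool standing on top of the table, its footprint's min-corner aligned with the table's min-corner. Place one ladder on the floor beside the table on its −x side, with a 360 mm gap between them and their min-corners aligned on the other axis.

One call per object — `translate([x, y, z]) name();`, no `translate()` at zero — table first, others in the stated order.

table();
translate([0, 0, 753]) spool();
translate([-861, 0, 0]) ladder();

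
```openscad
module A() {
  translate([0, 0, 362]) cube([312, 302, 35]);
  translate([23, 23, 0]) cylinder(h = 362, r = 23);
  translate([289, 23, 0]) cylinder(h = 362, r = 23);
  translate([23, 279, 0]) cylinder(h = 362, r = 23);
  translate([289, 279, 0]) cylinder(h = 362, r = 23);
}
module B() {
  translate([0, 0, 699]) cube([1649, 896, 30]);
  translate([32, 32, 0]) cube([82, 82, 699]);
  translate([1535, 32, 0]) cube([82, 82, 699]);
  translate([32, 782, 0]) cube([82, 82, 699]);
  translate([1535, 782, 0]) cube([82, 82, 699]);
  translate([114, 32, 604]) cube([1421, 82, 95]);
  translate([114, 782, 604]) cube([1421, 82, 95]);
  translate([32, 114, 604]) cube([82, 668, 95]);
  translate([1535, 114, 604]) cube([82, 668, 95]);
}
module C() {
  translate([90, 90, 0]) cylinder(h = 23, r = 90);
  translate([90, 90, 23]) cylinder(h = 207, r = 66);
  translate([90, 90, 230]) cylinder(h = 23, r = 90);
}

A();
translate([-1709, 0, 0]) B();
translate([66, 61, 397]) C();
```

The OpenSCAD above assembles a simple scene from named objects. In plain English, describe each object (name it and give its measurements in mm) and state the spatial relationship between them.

A is a simple wooden stool: a rectangular seat 312 mm (x) by 302 mm (y), 35 mm thick, top face at z = 397 mm, on four round legs, each 46 mm in diameter. The legs rest on z = 0, each leg's axis is inset half a diameter from the nearest pair of seat edges (so the leg's bounding box is flush with the corner).

B is a table: top 1649 mm (x) × 896 mm (y), 30 mm thick, upper face at z = 729 mm, on four 82×82 mm square legs, each inset 32 mm from the nearest pair of top edges, running from z = 0 to the bottom of the top. Four apron rails, 82 mm thick and 95 mm tall, run between adjacent legs with their top edges flush with the underside of the top and their outer faces flush with the legs' outer faces.

C is a spool: two coaxial disc flanges of radius 90 mm and thickness 23 mm, joined by a core cylinder of radius 66 mm and height 207 mm. The lower flange rests on z = 0 and the three cylinders share a vertical axis.

The table is on the floor beside the stool on its −x side. The spool is on top of the stool, centred.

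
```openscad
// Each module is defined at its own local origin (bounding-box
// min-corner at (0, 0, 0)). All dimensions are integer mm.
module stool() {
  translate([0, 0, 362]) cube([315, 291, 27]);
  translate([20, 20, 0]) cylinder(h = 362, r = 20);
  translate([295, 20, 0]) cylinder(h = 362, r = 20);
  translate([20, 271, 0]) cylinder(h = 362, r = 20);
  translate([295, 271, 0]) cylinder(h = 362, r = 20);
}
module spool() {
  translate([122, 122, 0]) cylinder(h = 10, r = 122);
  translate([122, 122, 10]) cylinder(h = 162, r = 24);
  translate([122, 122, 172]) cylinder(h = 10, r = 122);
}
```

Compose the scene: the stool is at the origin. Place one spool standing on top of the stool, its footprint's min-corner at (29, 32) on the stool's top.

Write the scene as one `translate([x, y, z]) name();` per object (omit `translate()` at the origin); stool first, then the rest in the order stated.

stool();
translate([29, 32, 389]) spool();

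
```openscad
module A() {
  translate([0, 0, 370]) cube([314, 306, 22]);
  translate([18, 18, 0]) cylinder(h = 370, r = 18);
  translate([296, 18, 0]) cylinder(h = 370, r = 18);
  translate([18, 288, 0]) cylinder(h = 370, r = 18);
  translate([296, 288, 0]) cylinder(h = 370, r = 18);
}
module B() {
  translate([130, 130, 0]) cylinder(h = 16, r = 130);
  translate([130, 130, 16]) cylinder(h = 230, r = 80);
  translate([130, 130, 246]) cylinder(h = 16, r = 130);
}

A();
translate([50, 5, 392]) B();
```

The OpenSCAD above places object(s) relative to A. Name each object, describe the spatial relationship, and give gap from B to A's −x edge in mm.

A is a stool. B is a spool. The spool is on top of the stool. The gap from the spool to the stool's −x edge is 50 mm.

The spool's min-x is at 50; the stool's min-x is 0; gap = 50 mm.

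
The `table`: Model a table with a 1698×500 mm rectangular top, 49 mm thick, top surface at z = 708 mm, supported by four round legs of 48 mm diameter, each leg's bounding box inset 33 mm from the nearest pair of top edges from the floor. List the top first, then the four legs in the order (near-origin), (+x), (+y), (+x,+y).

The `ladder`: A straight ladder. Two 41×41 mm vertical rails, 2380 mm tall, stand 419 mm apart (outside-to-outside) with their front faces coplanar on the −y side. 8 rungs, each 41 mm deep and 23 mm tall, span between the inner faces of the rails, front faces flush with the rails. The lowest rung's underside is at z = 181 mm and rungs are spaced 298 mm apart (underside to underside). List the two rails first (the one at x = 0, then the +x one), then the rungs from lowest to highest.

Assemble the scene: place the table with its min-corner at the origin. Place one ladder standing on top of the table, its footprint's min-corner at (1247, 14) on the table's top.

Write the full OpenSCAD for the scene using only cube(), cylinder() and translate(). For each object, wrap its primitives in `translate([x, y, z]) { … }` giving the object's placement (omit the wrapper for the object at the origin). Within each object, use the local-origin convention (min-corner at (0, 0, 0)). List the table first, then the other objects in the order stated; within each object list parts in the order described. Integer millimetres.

translate([0, 0, 659]) cube([1698, 500, 49]);
translate([57, 57, 0]) cylinder(h = 659, r = 24);
translate([1641, 57, 0]) cylinder(h = 659, r = 24);
translate([57, 443, 0]) cylinder(h = 659, r = 24);
translate([1641, 443, 0]) cylinder(h = 659, r = 24);
translate([1247, 14, 708]) {
  cube([41, 41, 2380]);
  translate([378, 0, 0]) cube([41, 41, 2380]);
  translate([41, 0, 181]) cube([337, 41, 23]);
  translate([41, 0, 479]) cube([337, 41, 23]);
  translate([41, 0, 777]) cube([337, 41, 23]);
  translate([41, 0, 1075]) cube([337, 41, 23]);
  translate([41, 0, 1373]) cube([337, 41, 23]);
  translate([41, 0, 1671]) cube([337, 41, 23]);
  translate([41, 0, 1969]) cube([337, 41, 23]);
  translate([41, 0, 2267]) cube([337, 41, 23]);
}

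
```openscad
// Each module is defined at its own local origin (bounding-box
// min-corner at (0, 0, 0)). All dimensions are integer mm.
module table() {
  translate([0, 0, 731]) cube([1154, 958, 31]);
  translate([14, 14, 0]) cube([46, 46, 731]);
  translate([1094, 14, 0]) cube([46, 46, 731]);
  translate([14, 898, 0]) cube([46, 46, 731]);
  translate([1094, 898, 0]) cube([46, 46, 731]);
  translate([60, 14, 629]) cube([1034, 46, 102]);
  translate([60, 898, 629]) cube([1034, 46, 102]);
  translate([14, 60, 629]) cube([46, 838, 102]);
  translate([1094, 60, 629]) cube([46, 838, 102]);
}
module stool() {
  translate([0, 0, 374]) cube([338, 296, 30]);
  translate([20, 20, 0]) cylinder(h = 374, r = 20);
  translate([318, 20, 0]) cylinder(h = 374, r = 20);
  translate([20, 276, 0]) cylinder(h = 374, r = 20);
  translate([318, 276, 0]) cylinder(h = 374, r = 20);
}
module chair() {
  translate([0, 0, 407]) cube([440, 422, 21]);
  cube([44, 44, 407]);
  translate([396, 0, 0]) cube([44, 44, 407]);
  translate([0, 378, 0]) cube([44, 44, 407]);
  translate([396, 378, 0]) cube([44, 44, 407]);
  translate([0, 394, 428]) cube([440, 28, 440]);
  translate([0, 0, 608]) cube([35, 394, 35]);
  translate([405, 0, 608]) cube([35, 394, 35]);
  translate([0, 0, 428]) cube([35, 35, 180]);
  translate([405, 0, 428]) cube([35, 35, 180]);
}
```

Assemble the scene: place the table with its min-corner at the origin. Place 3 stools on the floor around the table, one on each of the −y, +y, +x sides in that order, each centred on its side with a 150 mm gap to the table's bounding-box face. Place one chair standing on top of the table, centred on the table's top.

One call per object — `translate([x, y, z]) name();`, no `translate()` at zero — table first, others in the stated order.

table();
translate([408, -446, 0]) stool();
translate([408, 1108, 0]) stool();
translate([1304, 331, 0]) stool();
translate([357, 268, 762]) chair();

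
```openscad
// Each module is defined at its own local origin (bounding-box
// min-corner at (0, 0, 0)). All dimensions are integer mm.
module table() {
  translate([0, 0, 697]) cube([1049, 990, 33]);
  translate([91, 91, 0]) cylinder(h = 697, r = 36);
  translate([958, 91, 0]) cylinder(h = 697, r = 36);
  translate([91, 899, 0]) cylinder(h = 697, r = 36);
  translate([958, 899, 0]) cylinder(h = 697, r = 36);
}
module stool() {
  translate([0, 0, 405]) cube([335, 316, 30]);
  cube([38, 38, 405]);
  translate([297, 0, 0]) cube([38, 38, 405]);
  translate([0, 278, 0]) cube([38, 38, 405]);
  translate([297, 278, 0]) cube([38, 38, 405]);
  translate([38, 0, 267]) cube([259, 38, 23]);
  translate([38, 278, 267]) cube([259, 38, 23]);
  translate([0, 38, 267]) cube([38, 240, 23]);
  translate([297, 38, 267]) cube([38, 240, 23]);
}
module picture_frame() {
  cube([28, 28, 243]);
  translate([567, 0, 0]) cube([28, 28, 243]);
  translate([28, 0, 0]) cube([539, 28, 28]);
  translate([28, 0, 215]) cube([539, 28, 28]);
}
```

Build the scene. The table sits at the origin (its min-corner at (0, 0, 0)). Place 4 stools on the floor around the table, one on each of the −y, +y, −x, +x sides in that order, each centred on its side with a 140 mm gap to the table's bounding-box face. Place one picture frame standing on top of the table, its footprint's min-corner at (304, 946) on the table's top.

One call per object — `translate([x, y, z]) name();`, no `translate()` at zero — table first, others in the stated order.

table();
translate([357, -456, 0]) stool();
translate([357, 1130, 0]) stool();
translate([-475, 337, 0]) stool();
translate([1189, 337, 0]) stool();
translate([304, 946, 730]) picture_frame();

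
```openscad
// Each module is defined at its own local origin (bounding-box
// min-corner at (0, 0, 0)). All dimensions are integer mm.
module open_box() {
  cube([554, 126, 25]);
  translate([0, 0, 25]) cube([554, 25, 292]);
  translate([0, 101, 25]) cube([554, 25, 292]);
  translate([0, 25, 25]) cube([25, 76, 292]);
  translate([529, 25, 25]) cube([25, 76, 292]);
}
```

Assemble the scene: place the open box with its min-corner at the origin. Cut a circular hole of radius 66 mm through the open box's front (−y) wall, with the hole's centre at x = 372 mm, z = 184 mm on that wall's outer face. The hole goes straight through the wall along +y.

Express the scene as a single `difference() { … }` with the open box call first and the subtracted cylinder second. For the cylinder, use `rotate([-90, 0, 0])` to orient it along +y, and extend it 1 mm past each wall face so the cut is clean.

difference() {
  open_box();
  translate([372, -1, 184]) rotate([-90, 0, 0]) cylinder(h = 27, r = 66);
}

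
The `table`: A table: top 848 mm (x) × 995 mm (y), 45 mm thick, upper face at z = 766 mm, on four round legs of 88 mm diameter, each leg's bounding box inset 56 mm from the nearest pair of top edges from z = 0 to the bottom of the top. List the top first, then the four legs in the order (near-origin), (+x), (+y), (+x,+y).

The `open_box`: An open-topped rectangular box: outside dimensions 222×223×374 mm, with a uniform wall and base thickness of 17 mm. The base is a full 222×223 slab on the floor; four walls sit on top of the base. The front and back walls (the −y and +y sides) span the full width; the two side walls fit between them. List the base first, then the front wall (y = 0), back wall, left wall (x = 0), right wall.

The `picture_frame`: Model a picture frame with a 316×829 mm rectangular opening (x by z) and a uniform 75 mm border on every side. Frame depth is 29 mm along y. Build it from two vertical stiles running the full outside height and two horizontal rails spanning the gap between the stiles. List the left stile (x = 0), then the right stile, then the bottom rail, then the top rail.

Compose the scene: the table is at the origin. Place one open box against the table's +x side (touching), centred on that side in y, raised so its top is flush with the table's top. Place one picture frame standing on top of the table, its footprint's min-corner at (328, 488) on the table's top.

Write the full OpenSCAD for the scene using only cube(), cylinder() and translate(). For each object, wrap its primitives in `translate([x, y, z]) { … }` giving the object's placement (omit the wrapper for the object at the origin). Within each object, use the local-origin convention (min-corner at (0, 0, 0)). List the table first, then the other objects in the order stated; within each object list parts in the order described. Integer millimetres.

translate([0, 0, 721]) cube([848, 995, 45]);
translate([100, 100, 0]) cylinder(h = 721, r = 44);
translate([748, 100, 0]) cylinder(h = 721, r = 44);
translate([100, 895, 0]) cylinder(h = 721, r = 44);
translate([748, 895, 0]) cylinder(h = 721, r = 44);
translate([848, 386, 392]) {
  cube([222, 223, 17]);
  translate([0, 0, 17]) cube([222, 17, 357]);
  translate([0, 206, 17]) cube([222, 17, 357]);
  translate([0, 17, 17]) cube([17, 189, 357]);
  translate([205, 17, 17]) cube([17, 189, 357]);
}
translate([328, 488, 766]) {
  cube([75, 29, 979]);
  translate([391, 0, 0]) cube([75, 29, 979]);
  translate([75, 0, 0]) cube([316, 29, 75]);
  translate([75, 0, 904]) cube([316, 29, 75]);
}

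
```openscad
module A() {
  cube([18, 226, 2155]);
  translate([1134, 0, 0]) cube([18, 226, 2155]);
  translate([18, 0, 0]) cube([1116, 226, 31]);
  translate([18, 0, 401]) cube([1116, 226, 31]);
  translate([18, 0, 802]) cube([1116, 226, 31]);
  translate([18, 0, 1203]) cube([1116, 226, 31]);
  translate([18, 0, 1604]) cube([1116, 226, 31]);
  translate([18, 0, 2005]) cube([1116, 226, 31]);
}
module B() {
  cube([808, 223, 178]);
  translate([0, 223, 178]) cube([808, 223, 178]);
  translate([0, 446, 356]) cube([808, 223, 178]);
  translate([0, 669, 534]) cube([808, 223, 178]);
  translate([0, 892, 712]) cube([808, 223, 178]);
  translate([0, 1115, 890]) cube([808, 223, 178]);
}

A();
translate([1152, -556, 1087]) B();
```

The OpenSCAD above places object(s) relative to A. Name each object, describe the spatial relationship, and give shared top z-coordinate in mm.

Both tops at z = 2155 mm.

A is a bookshelf. B is a staircase. The staircase is beside the bookshelf with their tops flush at z = 2155. The shared top z-coordinate is 2155 mm.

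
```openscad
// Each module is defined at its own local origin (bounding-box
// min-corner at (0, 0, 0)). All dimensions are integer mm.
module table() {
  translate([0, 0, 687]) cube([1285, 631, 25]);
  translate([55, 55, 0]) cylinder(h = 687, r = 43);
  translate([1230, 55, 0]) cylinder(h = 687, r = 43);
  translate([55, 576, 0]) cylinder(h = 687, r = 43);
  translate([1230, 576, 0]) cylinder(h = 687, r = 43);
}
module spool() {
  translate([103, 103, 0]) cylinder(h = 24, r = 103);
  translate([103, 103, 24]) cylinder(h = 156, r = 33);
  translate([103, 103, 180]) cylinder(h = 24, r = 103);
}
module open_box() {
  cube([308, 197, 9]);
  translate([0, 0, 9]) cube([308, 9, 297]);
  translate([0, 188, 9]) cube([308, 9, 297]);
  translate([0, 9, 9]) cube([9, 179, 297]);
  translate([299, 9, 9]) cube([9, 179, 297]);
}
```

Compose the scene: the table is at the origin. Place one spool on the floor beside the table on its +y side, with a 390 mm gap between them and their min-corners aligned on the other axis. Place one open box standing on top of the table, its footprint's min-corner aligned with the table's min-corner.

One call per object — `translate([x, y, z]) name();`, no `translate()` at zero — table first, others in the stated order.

table();
translate([0, 1021, 0]) spool();
translate([0, 0, 712]) open_box();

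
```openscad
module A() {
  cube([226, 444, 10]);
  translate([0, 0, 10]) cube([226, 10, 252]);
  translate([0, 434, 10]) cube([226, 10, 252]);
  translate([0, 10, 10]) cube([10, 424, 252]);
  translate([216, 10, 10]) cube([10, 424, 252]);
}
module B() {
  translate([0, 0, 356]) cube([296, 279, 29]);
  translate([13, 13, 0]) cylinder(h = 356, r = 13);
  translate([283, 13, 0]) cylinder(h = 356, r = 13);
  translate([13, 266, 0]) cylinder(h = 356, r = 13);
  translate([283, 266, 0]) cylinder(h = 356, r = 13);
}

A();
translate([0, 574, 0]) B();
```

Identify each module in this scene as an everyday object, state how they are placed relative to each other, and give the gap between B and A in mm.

A is an open box. B is a stool. The stool is on the floor beside the open box on its +y side. The gap between the stool and the open box is 130 mm.

The stool's nearest face is 130 mm from the open box's +y face.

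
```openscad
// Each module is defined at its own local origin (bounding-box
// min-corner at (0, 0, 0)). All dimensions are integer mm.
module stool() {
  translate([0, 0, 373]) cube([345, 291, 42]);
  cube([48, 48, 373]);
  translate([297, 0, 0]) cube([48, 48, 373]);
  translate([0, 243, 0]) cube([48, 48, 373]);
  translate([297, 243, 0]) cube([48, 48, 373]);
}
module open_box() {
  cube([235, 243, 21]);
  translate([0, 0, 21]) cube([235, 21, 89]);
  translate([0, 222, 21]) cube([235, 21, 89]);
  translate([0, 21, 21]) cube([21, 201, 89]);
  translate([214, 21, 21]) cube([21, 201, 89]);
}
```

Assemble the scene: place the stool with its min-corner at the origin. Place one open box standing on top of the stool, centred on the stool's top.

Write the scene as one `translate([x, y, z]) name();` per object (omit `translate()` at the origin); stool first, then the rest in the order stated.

stool();
translate([55, 24, 415]) open_box();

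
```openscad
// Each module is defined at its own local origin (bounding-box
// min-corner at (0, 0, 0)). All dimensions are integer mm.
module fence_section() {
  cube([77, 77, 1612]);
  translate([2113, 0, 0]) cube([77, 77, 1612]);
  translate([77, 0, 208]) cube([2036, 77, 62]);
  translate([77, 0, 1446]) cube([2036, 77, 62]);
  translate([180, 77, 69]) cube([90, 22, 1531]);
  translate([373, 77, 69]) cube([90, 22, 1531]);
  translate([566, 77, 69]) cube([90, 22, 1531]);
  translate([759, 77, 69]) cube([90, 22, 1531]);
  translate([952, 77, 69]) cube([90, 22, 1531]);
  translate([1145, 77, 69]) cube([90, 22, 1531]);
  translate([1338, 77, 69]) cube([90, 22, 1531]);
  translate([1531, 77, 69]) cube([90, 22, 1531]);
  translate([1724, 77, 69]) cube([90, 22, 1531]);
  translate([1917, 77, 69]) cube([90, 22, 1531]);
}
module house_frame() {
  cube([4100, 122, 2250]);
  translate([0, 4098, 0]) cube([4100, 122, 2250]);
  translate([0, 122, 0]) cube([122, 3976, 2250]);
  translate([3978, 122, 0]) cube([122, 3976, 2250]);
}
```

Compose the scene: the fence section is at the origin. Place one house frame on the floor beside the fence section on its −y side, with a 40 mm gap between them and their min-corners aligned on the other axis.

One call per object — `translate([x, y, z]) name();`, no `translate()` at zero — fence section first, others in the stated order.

fence_section();
translate([0, -4260, 0]) house_frame();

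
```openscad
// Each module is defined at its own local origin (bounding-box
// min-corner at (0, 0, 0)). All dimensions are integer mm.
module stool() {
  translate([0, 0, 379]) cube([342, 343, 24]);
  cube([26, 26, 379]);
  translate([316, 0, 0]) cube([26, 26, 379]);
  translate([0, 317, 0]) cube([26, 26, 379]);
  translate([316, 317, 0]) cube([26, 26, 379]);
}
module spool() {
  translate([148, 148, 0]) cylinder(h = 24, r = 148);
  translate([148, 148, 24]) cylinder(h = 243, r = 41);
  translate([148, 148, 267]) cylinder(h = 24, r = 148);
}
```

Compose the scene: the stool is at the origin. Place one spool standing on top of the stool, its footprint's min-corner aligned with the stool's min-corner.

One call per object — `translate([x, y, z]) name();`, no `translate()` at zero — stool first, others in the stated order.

stool();
translate([0, 0, 403]) spool();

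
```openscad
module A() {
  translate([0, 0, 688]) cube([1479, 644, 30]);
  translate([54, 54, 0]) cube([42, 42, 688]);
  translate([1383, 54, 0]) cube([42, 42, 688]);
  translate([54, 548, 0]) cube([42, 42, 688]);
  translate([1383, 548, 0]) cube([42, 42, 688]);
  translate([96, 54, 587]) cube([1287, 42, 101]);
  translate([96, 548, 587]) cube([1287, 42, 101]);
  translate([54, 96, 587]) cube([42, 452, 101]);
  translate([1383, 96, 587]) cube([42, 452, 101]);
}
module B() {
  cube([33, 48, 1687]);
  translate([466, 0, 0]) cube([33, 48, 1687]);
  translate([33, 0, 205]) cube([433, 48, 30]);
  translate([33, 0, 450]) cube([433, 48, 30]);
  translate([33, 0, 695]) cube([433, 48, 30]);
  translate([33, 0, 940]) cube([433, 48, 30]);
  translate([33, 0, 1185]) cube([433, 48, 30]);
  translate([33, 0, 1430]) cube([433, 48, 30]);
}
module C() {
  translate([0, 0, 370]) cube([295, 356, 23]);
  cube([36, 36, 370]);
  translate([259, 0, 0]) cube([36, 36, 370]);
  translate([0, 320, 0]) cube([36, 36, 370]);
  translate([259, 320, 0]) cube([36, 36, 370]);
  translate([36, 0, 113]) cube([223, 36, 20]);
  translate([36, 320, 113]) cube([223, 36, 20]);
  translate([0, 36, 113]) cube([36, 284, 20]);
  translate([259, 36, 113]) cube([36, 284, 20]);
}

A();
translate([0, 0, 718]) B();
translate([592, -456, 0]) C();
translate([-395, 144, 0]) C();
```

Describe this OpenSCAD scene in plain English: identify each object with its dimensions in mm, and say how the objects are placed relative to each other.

A is a rectangular dining table. The top is 1479×644×30 mm with its upper surface at z = 718 mm. It stands on four 42×42 mm square legs, each inset 54 mm from the nearest pair of top edges, running from the floor to the underside of the top. Four apron rails, 42 mm thick and 101 mm tall, run between adjacent legs with their top edges flush with the underside of the top and their outer faces flush with the legs' outer faces.

B is a straight ladder. Two 33×48 mm vertical rails, 1687 mm tall, stand 499 mm apart (outside-to-outside) with their front faces coplanar on the −y side. 6 rungs, each 48 mm deep and 30 mm tall, span between the inner faces of the rails, front faces flush with the rails. The lowest rung's underside is at z = 205 mm and rungs are spaced 245 mm apart (underside to underside).

C is a four-legged stool. The seat is a 295×356×23 mm slab whose top surface is at z = 393 mm; four square legs, each 36×36 mm in cross-section, run from the floor (z = 0) to the underside of the seat, each flush with a corner of the seat. Four stretchers, 36 mm wide and 20 mm tall, connect adjacent legs with their undersides at z = 113 mm, each running between the inner faces of the legs it joins and aligned with the legs' outer faces on the other axis.

The ladder is on top of the table. Two stools sit around the table at the −y, −x sides.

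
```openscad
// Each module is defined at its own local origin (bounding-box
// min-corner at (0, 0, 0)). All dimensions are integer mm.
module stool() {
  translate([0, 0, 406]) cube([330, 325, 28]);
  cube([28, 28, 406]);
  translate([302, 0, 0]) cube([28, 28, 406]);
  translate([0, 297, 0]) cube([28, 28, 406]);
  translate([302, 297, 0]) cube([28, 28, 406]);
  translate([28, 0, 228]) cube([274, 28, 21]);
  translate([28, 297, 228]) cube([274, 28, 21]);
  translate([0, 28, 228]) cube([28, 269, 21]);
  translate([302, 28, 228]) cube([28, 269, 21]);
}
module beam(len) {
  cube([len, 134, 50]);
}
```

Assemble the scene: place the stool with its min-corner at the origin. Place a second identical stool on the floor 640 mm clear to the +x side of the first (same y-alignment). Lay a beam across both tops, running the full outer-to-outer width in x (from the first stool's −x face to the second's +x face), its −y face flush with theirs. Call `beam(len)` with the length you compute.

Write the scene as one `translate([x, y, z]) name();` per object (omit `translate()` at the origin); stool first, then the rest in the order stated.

stool();
translate([970, 0, 0]) stool();
translate([0, 0, 434]) beam(1300);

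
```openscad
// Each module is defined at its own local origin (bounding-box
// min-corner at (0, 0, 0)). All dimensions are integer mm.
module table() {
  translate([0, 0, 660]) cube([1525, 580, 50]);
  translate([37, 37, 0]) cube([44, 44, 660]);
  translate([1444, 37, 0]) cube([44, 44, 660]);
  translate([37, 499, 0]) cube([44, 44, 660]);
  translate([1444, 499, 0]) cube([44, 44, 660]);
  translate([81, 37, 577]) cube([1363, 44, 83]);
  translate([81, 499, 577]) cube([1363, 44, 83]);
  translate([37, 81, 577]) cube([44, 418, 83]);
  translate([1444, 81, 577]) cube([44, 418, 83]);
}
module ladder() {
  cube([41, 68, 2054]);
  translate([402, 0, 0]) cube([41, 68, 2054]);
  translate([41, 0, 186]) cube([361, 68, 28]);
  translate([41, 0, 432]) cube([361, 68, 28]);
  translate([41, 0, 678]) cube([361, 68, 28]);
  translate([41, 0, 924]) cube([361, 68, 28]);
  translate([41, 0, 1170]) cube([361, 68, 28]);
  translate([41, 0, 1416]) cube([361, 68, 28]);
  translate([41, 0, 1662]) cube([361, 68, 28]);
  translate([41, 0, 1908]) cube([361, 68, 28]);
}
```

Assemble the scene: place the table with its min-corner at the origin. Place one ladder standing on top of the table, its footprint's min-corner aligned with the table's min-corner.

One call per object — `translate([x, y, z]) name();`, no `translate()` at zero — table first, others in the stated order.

table();
translate([0, 0, 710]) ladder();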